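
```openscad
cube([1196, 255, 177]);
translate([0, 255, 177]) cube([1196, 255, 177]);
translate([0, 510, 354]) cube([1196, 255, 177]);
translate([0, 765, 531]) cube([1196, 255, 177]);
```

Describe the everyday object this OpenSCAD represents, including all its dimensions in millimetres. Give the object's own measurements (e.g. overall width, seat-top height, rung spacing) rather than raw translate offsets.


A straight staircase of 4 solid steps. Each step is 1196 mm wide (x), 255 mm deep (y, the going) and 177 mm tall (the rise). The first step rests on the floor; each subsequent step sits one going further in +y and one rise higher in +z, directly behind and above the previous step with no overlap.


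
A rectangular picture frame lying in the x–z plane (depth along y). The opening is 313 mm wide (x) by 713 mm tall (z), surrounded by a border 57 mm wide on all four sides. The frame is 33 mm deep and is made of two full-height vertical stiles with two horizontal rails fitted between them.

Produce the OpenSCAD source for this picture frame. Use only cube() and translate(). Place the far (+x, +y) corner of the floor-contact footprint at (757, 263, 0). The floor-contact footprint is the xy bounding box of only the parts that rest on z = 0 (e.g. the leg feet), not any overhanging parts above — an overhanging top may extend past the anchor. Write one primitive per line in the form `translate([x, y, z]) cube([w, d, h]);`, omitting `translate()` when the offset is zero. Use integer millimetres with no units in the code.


translate([330, 230, 0]) cube([57, 33, 827]);
translate([700, 230, 0]) cube([57, 33, 827]);
translate([387, 230, 0]) cube([313, 33, 57]);
translate([387, 230, 770]) cube([313, 33, 57]);


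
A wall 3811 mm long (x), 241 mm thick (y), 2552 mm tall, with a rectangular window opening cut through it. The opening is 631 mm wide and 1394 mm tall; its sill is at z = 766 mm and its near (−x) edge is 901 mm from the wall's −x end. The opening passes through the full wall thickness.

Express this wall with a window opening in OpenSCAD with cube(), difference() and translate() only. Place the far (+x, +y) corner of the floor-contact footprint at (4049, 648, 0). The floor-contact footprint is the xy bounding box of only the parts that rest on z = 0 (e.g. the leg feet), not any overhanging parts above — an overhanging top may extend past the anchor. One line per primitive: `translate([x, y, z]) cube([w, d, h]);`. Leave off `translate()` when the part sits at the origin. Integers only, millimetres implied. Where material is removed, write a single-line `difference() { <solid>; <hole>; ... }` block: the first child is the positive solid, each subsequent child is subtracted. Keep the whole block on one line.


difference() { translate([238, 407, 0]) cube([3811, 241, 2552]); translate([1139, 407, 766]) cube([631, 241, 1394]); }


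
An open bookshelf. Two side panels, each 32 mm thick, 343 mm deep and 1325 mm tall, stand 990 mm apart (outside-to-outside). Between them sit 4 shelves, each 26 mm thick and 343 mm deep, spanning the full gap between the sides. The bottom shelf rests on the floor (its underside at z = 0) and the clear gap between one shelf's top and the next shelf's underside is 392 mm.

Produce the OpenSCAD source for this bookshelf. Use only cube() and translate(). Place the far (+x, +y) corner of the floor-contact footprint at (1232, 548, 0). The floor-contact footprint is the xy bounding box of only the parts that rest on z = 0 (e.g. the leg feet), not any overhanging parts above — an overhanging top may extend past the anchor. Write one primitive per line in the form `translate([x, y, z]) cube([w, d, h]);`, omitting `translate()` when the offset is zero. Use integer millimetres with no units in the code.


translate([242, 205, 0]) cube([32, 343, 1325]);
translate([1200, 205, 0]) cube([32, 343, 1325]);
translate([274, 205, 0]) cube([926, 343, 26]);
translate([274, 205, 418]) cube([926, 343, 26]);
translate([274, 205, 836]) cube([926, 343, 26]);
translate([274, 205, 1254]) cube([926, 343, 26]);


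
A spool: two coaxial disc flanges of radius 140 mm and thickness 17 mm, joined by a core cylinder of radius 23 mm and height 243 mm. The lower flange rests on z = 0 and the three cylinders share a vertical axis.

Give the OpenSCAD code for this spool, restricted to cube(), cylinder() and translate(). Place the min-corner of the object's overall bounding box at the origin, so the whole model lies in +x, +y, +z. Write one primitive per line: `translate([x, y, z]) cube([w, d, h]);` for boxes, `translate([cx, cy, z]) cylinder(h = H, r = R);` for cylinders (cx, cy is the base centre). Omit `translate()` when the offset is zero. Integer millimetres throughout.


translate([140, 140, 0]) cylinder(h = 17, r = 140);
translate([140, 140, 17]) cylinder(h = 243, r = 23);
translate([140, 140, 260]) cylinder(h = 17, r = 140);


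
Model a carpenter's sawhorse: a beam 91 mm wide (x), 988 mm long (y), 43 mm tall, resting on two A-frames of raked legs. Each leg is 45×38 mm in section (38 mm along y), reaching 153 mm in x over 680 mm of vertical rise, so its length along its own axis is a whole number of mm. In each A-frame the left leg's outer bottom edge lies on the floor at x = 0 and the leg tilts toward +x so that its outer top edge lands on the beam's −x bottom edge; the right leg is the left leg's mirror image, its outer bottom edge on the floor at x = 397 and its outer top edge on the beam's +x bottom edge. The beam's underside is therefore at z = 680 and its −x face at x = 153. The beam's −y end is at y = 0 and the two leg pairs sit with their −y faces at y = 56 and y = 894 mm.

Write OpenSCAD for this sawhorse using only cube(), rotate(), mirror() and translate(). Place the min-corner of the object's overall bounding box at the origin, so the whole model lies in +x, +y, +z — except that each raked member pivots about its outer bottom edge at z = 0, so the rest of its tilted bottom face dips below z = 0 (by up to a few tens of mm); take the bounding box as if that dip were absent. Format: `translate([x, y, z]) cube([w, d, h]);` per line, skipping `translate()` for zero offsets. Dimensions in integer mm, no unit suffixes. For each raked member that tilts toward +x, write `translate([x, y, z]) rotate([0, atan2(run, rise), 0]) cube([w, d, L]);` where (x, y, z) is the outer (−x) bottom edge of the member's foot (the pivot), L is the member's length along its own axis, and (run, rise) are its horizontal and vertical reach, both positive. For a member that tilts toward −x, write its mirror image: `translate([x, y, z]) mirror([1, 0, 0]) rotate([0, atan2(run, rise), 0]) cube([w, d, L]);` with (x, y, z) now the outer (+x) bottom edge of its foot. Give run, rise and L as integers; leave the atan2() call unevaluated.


translate([153, 0, 680]) cube([91, 988, 43]);
translate([0, 56, 0]) rotate([0, atan2(153, 680), 0]) cube([45, 38, 697]);
translate([397, 56, 0]) mirror([1, 0, 0]) rotate([0, atan2(153, 680), 0]) cube([45, 38, 697]);
translate([0, 894, 0]) rotate([0, atan2(153, 680), 0]) cube([45, 38, 697]);
translate([397, 894, 0]) mirror([1, 0, 0]) rotate([0, atan2(153, 680), 0]) cube([45, 38, 697]);


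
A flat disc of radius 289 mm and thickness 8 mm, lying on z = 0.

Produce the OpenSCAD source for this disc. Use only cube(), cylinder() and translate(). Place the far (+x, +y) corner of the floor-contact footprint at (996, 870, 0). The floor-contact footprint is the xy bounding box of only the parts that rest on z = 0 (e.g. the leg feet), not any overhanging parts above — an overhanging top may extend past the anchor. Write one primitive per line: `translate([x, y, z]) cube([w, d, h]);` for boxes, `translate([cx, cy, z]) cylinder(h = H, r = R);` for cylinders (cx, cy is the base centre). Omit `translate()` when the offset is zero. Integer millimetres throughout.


translate([707, 581, 0]) cylinder(h = 8, r = 289);


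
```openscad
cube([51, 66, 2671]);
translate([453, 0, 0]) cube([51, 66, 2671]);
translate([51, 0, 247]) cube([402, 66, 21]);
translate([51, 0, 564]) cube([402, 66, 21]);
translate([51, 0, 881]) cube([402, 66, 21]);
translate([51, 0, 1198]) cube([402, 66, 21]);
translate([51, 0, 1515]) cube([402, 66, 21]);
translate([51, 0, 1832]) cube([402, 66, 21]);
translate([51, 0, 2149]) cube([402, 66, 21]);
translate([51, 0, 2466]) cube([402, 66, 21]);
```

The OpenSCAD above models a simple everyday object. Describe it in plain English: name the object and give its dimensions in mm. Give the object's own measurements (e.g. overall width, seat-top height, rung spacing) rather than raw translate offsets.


A straight ladder. Two 51×66 mm vertical rails, 2671 mm tall, stand 504 mm apart (outside-to-outside) with their front faces coplanar on the −y side. 8 rungs, each 66 mm deep and 21 mm tall, span between the inner faces of the rails, front faces flush with the rails. The lowest rung's underside is at z = 247 mm and rungs are spaced 317 mm apart (underside to underside).


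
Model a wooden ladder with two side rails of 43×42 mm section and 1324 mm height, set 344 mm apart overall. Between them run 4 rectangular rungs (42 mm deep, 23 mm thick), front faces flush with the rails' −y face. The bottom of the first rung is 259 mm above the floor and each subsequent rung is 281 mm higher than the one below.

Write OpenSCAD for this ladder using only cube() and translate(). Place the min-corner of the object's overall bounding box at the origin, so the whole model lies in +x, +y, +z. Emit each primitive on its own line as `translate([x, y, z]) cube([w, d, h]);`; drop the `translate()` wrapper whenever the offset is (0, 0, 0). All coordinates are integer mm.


// rung span = 344 - 2*43 = 258
// rung[k] z = 259 + k*281
cube([43, 42, 1324]);
translate([301, 0, 0]) cube([43, 42, 1324]);
translate([43, 0, 259]) cube([258, 42, 23]);
translate([43, 0, 540]) cube([258, 42, 23]);
translate([43, 0, 821]) cube([258, 42, 23]);
translate([43, 0, 1102]) cube([258, 42, 23]);


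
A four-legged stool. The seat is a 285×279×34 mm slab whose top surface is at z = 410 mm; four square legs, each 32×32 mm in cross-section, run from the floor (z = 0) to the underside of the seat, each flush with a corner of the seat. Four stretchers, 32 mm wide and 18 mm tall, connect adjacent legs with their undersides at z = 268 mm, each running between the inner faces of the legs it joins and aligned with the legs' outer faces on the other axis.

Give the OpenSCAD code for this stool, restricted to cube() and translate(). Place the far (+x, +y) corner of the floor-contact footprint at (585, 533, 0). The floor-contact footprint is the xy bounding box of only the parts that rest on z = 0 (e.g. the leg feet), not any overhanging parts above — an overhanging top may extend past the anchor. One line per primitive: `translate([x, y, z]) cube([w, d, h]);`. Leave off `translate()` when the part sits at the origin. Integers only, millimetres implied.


// leg_h = 410 - 34 = 376
// stretcher span = 285 - 2*32 = 221
translate([300, 254, 376]) cube([285, 279, 34]);
translate([300, 254, 0]) cube([32, 32, 376]);
translate([553, 254, 0]) cube([32, 32, 376]);
translate([300, 501, 0]) cube([32, 32, 376]);
translate([553, 501, 0]) cube([32, 32, 376]);
translate([332, 254, 268]) cube([221, 32, 18]);
translate([332, 501, 268]) cube([221, 32, 18]);
translate([300, 286, 268]) cube([32, 215, 18]);
translate([553, 286, 268]) cube([32, 215, 18]);


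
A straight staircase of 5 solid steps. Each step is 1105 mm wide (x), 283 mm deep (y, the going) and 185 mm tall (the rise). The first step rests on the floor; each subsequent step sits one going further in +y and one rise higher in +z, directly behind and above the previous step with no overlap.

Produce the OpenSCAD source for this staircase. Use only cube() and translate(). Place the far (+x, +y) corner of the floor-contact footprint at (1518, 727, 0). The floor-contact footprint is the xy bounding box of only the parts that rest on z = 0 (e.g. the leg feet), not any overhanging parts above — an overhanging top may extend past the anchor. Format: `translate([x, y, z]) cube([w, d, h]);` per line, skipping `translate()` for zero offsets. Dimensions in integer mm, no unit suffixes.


translate([413, 444, 0]) cube([1105, 283, 185]);
translate([413, 727, 185]) cube([1105, 283, 185]);
translate([413, 1010, 370]) cube([1105, 283, 185]);
translate([413, 1293, 555]) cube([1105, 283, 185]);
translate([413, 1576, 740]) cube([1105, 283, 185]);


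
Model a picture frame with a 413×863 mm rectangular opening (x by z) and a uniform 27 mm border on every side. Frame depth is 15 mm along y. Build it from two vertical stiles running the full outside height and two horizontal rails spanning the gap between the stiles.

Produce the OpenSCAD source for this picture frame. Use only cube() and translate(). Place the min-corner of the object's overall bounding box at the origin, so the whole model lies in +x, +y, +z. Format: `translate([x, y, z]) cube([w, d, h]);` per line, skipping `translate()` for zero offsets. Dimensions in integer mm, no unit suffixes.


cube([27, 15, 917]);
translate([440, 0, 0]) cube([27, 15, 917]);
translate([27, 0, 0]) cube([413, 15, 27]);
translate([27, 0, 890]) cube([413, 15, 27]);


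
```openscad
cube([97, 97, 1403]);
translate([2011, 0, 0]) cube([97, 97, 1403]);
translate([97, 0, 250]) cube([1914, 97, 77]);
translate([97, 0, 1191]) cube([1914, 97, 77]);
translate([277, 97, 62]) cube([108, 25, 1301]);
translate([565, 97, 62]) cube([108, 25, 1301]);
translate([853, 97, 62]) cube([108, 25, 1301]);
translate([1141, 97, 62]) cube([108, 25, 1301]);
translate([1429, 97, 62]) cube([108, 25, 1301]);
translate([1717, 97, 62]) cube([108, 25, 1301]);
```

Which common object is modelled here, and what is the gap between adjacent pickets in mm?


A fence section. The picket gap is 180 mm.

Two posts, two rails, 6 pickets — a fence section. Span 1914 mm holds 6 pickets of 108 mm with 7 equal gaps: ⌊(1914 − 6·108) / 7⌋ = 180 mm.


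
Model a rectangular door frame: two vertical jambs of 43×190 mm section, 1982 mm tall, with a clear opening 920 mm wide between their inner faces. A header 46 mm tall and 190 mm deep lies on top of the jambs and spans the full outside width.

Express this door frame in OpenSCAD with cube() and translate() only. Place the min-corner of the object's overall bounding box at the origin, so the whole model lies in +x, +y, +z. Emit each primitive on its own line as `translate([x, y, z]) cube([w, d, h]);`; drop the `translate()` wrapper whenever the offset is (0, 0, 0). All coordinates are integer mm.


cube([43, 190, 1982]);
translate([963, 0, 0]) cube([43, 190, 1982]);
translate([0, 0, 1982]) cube([1006, 190, 46]);


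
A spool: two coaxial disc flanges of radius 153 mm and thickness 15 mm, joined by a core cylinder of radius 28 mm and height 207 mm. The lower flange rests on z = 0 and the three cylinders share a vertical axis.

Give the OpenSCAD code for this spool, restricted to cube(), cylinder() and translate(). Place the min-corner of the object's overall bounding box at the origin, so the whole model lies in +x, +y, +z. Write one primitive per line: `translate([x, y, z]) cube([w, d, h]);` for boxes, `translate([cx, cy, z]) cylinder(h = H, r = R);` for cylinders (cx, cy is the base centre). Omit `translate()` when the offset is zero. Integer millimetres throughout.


translate([153, 153, 0]) cylinder(h = 15, r = 153);
translate([153, 153, 15]) cylinder(h = 207, r = 28);
translate([153, 153, 222]) cylinder(h = 15, r = 153);


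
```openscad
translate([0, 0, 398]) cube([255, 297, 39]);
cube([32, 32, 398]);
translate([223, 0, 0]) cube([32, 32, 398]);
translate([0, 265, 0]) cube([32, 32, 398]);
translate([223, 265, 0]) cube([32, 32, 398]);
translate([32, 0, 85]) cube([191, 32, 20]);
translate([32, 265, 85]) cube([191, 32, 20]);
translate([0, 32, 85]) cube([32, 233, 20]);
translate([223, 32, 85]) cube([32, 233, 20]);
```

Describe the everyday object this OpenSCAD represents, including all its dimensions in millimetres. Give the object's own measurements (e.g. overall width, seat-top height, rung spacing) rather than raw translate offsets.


A simple wooden stool: a rectangular seat 255 mm (x) by 297 mm (y), 39 mm thick, top face at z = 437 mm, on four square legs, each 32×32 mm in cross-section. The legs rest on z = 0, each flush with a corner of the seat. Four stretchers, 32 mm wide and 20 mm tall, connect adjacent legs with their undersides at z = 85 mm, each running between the inner faces of the legs it joins and aligned with the legs' outer faces on the other axis.


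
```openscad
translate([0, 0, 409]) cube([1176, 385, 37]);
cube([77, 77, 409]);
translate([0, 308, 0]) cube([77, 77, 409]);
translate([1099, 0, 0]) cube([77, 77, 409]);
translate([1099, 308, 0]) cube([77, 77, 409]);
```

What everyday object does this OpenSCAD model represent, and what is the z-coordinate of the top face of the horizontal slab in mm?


A bench. The seat-top height is 446 mm.

A long slab on four corner posts — a bench. The slab sits at z = 409 with thickness 37, so the top is 409 + 37 = 446 mm.


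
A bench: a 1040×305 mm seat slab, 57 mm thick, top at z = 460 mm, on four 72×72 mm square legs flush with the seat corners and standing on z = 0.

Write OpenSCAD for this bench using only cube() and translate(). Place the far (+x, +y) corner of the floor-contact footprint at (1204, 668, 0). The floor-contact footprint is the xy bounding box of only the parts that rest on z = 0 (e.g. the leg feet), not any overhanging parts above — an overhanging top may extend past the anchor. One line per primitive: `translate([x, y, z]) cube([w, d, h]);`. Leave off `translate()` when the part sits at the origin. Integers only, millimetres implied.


// leg_h = 460 − 57 = 403
translate([164, 363, 403]) cube([1040, 305, 57]);
translate([164, 363, 0]) cube([72, 72, 403]);
translate([164, 596, 0]) cube([72, 72, 403]);
translate([1132, 363, 0]) cube([72, 72, 403]);
translate([1132, 596, 0]) cube([72, 72, 403]);


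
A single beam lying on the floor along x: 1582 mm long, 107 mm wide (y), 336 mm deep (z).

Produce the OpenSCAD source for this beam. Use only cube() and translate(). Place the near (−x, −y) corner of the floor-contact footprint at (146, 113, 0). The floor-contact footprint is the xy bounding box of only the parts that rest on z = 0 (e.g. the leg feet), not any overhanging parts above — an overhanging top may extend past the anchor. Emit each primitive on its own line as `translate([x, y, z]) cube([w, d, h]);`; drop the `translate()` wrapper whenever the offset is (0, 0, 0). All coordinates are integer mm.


translate([146, 113, 0]) cube([1582, 107, 336]);


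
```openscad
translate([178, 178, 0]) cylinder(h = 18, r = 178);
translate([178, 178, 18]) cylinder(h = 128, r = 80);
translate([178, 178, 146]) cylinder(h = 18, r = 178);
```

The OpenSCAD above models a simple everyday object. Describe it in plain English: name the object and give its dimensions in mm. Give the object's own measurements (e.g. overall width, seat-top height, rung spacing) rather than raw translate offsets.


A spool: two coaxial disc flanges of radius 178 mm and thickness 18 mm, joined by a core cylinder of radius 80 mm and height 128 mm. The lower flange rests on z = 0 and the three cylinders share a vertical axis.


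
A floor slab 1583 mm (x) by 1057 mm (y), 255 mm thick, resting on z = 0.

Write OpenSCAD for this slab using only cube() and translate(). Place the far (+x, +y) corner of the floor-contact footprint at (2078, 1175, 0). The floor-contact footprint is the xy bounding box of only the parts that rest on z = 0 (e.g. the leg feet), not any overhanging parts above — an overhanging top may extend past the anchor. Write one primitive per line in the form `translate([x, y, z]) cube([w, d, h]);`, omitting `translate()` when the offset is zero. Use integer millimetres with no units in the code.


translate([495, 118, 0]) cube([1583, 1057, 255]);


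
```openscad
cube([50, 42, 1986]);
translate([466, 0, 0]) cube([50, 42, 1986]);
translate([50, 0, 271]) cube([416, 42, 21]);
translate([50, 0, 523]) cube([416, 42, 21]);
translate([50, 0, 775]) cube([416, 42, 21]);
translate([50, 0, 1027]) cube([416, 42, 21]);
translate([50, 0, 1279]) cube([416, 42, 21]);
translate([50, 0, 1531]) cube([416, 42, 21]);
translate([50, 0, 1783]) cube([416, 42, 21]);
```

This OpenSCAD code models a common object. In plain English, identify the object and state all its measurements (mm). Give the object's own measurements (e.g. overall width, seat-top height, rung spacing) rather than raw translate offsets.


A straight ladder. Two 50×42 mm vertical rails, 1986 mm tall, stand 516 mm apart (outside-to-outside) with their front faces coplanar on the −y side. 7 rungs, each 42 mm deep and 21 mm tall, span between the inner faces of the rails, front faces flush with the rails. The lowest rung's underside is at z = 271 mm and rungs are spaced 252 mm apart (underside to underside).


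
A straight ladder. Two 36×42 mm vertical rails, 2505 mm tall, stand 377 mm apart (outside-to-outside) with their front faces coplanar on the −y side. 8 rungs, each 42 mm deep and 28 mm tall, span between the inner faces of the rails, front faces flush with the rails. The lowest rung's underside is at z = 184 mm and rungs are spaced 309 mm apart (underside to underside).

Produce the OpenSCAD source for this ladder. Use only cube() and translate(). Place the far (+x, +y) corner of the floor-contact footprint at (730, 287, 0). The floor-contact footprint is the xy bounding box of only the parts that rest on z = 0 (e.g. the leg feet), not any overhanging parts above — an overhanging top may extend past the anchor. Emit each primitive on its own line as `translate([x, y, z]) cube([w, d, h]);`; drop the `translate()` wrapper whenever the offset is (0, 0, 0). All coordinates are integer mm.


// rung span = 377 - 2*36 = 305
// rung[k] z = 184 + k*309
translate([353, 245, 0]) cube([36, 42, 2505]);
translate([694, 245, 0]) cube([36, 42, 2505]);
translate([389, 245, 184]) cube([305, 42, 28]);
translate([389, 245, 493]) cube([305, 42, 28]);
translate([389, 245, 802]) cube([305, 42, 28]);
translate([389, 245, 1111]) cube([305, 42, 28]);
translate([389, 245, 1420]) cube([305, 42, 28]);
translate([389, 245, 1729]) cube([305, 42, 28]);
translate([389, 245, 2038]) cube([305, 42, 28]);
translate([389, 245, 2347]) cube([305, 42, 28]);


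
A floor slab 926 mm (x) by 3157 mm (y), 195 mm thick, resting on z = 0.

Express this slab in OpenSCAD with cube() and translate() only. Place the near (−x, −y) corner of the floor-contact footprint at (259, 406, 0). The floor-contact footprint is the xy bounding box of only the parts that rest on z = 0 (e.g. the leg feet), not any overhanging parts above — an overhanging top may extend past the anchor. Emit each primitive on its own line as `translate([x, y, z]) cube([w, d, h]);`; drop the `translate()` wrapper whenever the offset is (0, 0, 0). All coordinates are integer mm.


translate([259, 406, 0]) cube([926, 3157, 195]);


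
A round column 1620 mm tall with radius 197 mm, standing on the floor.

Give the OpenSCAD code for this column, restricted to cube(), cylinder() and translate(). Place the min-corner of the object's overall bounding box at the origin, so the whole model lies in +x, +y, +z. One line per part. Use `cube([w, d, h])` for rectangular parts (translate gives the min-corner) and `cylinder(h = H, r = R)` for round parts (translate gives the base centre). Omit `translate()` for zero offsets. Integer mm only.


translate([197, 197, 0]) cylinder(h = 1620, r = 197);


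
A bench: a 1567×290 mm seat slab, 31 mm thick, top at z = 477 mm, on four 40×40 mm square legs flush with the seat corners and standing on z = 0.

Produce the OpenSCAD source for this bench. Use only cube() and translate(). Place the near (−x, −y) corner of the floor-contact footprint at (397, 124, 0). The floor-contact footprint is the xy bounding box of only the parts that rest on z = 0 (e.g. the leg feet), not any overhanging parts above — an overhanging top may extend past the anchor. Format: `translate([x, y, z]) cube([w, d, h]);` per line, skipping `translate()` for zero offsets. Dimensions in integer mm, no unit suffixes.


translate([397, 124, 446]) cube([1567, 290, 31]);
translate([397, 124, 0]) cube([40, 40, 446]);
translate([397, 374, 0]) cube([40, 40, 446]);
translate([1924, 124, 0]) cube([40, 40, 446]);
translate([1924, 374, 0]) cube([40, 40, 446]);


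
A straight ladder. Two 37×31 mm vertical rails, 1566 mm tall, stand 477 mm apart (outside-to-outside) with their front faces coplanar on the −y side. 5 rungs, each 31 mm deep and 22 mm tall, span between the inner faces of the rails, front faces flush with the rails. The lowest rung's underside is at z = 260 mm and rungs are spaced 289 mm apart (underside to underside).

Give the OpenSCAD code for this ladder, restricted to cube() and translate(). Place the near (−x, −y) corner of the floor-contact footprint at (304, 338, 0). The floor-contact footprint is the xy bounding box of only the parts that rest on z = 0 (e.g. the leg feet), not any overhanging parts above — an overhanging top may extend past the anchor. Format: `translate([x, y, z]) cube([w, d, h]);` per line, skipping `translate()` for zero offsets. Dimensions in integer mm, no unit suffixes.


translate([304, 338, 0]) cube([37, 31, 1566]);
translate([744, 338, 0]) cube([37, 31, 1566]);
translate([341, 338, 260]) cube([403, 31, 22]);
translate([341, 338, 549]) cube([403, 31, 22]);
translate([341, 338, 838]) cube([403, 31, 22]);
translate([341, 338, 1127]) cube([403, 31, 22]);
translate([341, 338, 1416]) cube([403, 31, 22]);


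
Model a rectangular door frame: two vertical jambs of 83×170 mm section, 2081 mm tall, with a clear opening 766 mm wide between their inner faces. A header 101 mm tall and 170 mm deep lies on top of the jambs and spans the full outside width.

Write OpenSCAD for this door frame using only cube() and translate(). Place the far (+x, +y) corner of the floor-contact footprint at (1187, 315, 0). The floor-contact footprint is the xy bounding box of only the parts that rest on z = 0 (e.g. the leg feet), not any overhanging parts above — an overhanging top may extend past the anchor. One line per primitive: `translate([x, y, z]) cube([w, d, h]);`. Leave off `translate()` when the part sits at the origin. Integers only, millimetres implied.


translate([255, 145, 0]) cube([83, 170, 2081]);
translate([1104, 145, 0]) cube([83, 170, 2081]);
translate([255, 145, 2081]) cube([932, 170, 101]);


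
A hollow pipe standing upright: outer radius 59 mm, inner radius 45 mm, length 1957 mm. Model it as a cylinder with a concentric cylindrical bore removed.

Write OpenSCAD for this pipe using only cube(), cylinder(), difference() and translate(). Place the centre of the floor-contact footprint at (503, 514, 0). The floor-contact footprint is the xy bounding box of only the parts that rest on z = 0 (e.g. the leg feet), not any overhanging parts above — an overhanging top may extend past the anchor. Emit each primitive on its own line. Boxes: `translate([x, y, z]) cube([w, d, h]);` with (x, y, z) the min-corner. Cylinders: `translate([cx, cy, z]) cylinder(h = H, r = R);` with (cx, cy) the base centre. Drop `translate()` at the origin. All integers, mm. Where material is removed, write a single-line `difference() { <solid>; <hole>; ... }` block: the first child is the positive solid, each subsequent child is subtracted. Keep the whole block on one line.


difference() { translate([503, 514, 0]) cylinder(h = 1957, r = 59); translate([503, 514, 0]) cylinder(h = 1957, r = 45); }


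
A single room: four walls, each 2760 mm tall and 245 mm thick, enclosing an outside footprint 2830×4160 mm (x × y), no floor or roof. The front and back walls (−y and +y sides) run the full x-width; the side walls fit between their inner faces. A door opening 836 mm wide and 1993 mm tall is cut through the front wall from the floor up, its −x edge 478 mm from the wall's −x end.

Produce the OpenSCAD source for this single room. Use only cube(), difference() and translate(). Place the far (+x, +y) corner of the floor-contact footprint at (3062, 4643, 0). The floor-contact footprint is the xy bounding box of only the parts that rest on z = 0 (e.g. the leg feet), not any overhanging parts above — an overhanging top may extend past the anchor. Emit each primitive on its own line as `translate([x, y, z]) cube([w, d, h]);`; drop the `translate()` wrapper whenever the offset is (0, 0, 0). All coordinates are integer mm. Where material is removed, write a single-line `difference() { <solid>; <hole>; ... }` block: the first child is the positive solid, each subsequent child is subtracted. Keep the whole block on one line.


difference() { translate([232, 483, 0]) cube([2830, 245, 2760]); translate([710, 483, 0]) cube([836, 245, 1993]); }
translate([232, 4398, 0]) cube([2830, 245, 2760]);
translate([232, 728, 0]) cube([245, 3670, 2760]);
translate([2817, 728, 0]) cube([245, 3670, 2760]);


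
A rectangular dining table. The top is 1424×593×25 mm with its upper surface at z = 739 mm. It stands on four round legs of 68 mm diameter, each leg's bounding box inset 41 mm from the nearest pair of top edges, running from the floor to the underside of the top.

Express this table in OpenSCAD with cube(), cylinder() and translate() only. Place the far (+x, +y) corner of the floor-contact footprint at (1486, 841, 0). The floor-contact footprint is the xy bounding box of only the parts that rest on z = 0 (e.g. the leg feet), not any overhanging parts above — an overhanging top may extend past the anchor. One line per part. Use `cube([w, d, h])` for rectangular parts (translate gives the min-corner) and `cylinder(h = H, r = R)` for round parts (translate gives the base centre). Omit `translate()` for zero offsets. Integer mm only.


translate([103, 289, 714]) cube([1424, 593, 25]);
translate([178, 364, 0]) cylinder(h = 714, r = 34);
translate([1452, 364, 0]) cylinder(h = 714, r = 34);
translate([178, 807, 0]) cylinder(h = 714, r = 34);
translate([1452, 807, 0]) cylinder(h = 714, r = 34);


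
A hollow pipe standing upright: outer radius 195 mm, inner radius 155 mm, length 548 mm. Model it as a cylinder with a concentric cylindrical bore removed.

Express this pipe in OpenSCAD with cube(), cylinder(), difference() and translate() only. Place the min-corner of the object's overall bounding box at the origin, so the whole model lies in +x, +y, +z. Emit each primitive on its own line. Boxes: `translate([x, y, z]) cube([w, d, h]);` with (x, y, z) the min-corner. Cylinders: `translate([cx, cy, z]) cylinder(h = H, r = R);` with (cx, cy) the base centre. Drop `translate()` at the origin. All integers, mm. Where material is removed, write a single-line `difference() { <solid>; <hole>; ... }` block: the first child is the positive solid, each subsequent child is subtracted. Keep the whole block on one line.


difference() { translate([195, 195, 0]) cylinder(h = 548, r = 195); translate([195, 195, 0]) cylinder(h = 548, r = 155); }


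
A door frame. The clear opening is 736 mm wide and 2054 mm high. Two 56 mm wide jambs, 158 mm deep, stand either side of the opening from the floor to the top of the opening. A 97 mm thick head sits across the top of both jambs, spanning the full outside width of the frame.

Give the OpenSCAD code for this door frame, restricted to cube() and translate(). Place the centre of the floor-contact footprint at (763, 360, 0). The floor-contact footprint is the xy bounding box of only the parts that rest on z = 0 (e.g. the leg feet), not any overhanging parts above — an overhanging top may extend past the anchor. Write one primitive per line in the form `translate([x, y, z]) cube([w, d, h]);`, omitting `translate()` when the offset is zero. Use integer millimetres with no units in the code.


translate([339, 281, 0]) cube([56, 158, 2054]);
translate([1131, 281, 0]) cube([56, 158, 2054]);
translate([339, 281, 2054]) cube([848, 158, 97]);


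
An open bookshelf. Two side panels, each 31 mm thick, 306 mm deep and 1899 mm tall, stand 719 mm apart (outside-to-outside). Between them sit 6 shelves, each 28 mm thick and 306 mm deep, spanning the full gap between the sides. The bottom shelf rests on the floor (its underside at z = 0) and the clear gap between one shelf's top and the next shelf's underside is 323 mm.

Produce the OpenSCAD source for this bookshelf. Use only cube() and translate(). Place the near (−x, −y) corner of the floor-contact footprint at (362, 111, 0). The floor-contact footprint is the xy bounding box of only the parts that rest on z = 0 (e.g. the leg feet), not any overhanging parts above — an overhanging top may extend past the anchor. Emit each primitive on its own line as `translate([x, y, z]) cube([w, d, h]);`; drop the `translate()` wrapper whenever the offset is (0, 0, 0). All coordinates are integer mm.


translate([362, 111, 0]) cube([31, 306, 1899]);
translate([1050, 111, 0]) cube([31, 306, 1899]);
translate([393, 111, 0]) cube([657, 306, 28]);
translate([393, 111, 351]) cube([657, 306, 28]);
translate([393, 111, 702]) cube([657, 306, 28]);
translate([393, 111, 1053]) cube([657, 306, 28]);
translate([393, 111, 1404]) cube([657, 306, 28]);
translate([393, 111, 1755]) cube([657, 306, 28]);


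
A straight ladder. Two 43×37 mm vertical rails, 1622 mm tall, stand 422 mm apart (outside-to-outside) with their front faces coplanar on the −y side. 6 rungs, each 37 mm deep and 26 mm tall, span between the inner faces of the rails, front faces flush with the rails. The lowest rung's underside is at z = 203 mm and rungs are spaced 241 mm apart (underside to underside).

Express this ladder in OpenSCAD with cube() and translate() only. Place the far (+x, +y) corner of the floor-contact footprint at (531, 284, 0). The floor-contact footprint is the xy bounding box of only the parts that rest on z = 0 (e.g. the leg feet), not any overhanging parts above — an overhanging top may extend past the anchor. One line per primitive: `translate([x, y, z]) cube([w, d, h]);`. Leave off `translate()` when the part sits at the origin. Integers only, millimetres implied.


translate([109, 247, 0]) cube([43, 37, 1622]);
translate([488, 247, 0]) cube([43, 37, 1622]);
translate([152, 247, 203]) cube([336, 37, 26]);
translate([152, 247, 444]) cube([336, 37, 26]);
translate([152, 247, 685]) cube([336, 37, 26]);
translate([152, 247, 926]) cube([336, 37, 26]);
translate([152, 247, 1167]) cube([336, 37, 26]);
translate([152, 247, 1408]) cube([336, 37, 26]);


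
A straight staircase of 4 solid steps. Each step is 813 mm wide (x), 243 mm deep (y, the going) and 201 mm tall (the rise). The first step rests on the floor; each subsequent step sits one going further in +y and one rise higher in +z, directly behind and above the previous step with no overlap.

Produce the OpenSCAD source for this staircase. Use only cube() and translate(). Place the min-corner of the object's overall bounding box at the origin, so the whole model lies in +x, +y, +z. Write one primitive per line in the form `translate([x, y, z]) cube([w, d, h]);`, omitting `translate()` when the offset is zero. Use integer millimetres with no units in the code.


cube([813, 243, 201]);
translate([0, 243, 201]) cube([813, 243, 201]);
translate([0, 486, 402]) cube([813, 243, 201]);
translate([0, 729, 603]) cube([813, 243, 201]);


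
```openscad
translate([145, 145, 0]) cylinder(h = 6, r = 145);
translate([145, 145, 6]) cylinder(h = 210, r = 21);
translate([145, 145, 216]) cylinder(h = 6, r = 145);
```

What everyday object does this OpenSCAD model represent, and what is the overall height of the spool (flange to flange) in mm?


A spool. The overall height is 222 mm.

Three coaxial cylinders, large–small–large — a spool. Two 6 mm flanges and a 210 mm core give 6 + 210 + 6 = 222 mm.


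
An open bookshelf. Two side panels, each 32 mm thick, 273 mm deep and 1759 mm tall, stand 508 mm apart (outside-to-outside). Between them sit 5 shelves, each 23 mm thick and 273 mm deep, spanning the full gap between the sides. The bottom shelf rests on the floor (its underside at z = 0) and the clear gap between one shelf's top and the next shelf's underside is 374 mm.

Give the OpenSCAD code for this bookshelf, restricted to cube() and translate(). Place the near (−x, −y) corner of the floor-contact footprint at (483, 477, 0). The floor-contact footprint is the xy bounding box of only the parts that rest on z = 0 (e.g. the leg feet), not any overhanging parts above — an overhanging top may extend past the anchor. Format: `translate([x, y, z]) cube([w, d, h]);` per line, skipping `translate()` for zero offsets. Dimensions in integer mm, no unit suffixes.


translate([483, 477, 0]) cube([32, 273, 1759]);
translate([959, 477, 0]) cube([32, 273, 1759]);
translate([515, 477, 0]) cube([444, 273, 23]);
translate([515, 477, 397]) cube([444, 273, 23]);
translate([515, 477, 794]) cube([444, 273, 23]);
translate([515, 477, 1191]) cube([444, 273, 23]);
translate([515, 477, 1588]) cube([444, 273, 23]);


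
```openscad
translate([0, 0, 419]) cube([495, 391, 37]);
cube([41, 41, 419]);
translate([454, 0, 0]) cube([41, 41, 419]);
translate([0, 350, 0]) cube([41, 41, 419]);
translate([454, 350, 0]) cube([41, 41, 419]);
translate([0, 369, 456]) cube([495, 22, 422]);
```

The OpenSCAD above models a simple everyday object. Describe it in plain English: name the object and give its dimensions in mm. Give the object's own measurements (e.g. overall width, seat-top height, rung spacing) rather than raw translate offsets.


A chair. The seat is a 495×391×37 mm slab with its top at z = 456 mm, on four 41×41 mm corner legs (flush with the seat edges, standing on z = 0). A flat backrest 22 mm thick, 422 mm tall, spans the full seat width and rises from the seat top along its +y edge, rear face flush with the rear of the seat.


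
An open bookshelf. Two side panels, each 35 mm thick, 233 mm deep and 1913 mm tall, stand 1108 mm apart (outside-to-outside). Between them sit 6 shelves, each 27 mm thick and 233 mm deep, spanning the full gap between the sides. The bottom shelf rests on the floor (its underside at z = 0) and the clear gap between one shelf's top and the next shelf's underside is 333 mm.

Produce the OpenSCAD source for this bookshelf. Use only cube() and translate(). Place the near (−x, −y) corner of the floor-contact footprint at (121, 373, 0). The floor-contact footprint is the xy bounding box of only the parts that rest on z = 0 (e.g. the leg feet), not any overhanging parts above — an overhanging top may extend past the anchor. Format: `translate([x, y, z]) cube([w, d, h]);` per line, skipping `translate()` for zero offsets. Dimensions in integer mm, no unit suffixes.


translate([121, 373, 0]) cube([35, 233, 1913]);
translate([1194, 373, 0]) cube([35, 233, 1913]);
translate([156, 373, 0]) cube([1038, 233, 27]);
translate([156, 373, 360]) cube([1038, 233, 27]);
translate([156, 373, 720]) cube([1038, 233, 27]);
translate([156, 373, 1080]) cube([1038, 233, 27]);
translate([156, 373, 1440]) cube([1038, 233, 27]);
translate([156, 373, 1800]) cube([1038, 233, 27]);


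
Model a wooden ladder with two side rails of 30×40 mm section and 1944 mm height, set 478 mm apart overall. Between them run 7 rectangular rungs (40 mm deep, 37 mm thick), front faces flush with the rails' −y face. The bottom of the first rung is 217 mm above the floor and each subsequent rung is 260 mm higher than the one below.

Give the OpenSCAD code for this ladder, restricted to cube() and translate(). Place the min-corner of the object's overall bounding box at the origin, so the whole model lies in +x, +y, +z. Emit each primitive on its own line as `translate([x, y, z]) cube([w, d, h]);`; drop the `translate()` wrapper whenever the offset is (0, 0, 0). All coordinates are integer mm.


cube([30, 40, 1944]);
translate([448, 0, 0]) cube([30, 40, 1944]);
translate([30, 0, 217]) cube([418, 40, 37]);
translate([30, 0, 477]) cube([418, 40, 37]);
translate([30, 0, 737]) cube([418, 40, 37]);
translate([30, 0, 997]) cube([418, 40, 37]);
translate([30, 0, 1257]) cube([418, 40, 37]);
translate([30, 0, 1517]) cube([418, 40, 37]);
translate([30, 0, 1777]) cube([418, 40, 37]);
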